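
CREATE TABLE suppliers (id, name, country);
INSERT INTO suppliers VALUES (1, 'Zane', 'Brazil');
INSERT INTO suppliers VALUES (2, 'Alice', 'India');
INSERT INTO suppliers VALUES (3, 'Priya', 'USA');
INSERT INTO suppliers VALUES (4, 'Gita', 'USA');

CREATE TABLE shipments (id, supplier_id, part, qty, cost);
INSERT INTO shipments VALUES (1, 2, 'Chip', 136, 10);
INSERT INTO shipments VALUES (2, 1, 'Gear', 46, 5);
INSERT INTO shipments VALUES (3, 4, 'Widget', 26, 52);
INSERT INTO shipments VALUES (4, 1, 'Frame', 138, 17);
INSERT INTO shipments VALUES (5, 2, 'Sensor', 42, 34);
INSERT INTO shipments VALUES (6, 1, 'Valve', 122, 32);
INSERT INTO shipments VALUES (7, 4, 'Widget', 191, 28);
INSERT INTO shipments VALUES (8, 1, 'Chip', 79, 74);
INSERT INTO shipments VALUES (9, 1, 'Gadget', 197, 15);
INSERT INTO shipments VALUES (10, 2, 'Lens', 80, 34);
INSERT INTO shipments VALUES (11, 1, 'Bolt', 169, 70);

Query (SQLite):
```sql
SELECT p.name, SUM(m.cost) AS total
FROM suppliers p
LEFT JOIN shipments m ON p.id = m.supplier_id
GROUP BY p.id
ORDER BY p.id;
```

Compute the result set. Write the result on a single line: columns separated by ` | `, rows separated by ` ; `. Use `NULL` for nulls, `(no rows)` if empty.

Zane | 213 ; Alice | 78 ; Priya | NULL ; Gita | 80

LEFT JOIN keeps every suppliers row; unmatched ones get NULL for shipments columns.
Group by suppliers.id and compute SUM(m.cost). SUM over an all-NULL group is NULL.
  1: ids {2, 4, 6, 8, 9, 11} → SUM(m.cost)=213
  2: ids {1, 5, 10} → SUM(m.cost)=78
  3: ids {—} → SUM(m.cost)=NULL
  4: ids {3, 7} → SUM(m.cost)=80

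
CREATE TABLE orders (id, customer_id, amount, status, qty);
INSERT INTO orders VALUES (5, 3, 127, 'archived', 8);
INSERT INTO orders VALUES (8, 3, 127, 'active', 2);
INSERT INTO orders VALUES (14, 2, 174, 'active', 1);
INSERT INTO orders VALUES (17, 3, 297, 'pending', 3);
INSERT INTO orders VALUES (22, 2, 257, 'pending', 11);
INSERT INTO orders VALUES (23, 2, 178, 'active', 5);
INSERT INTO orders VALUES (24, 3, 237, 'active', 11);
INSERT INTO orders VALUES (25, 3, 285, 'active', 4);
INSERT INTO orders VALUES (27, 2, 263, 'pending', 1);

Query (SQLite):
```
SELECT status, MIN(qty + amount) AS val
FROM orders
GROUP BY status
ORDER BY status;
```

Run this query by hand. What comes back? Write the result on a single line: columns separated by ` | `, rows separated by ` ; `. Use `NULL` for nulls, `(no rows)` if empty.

For each row compute qty + amount.
Group by status; take MIN of the expression per group.
  active: ids {8, 14, 23, 24, 25} → MIN(qty + amount)=129
  archived: ids {5} → MIN(qty + amount)=135
  pending: ids {17, 22, 27} → MIN(qty + amount)=264

active | 129 ; archived | 135 ; pending | 264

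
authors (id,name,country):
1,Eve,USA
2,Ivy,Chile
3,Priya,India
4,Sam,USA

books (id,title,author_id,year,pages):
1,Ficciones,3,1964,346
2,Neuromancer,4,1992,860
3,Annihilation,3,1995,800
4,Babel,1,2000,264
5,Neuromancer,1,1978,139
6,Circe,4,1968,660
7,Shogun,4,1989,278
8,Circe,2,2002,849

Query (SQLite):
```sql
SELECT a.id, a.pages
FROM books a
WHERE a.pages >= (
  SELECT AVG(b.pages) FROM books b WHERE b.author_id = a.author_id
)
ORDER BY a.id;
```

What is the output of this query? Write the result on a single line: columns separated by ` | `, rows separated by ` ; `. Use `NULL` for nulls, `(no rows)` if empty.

For each books row a, compute AVG(pages) over rows sharing a.author_id.
Keep row a if a.pages >= that per-group AVG.
  author_id=1: AVG(pages) = 201.5
  author_id=2: AVG(pages) = 849.0
  author_id=3: AVG(pages) = 573.0
  author_id=4: AVG(pages) = 599.333333

2 | 860 ; 3 | 800 ; 4 | 264 ; 6 | 660 ; 8 | 849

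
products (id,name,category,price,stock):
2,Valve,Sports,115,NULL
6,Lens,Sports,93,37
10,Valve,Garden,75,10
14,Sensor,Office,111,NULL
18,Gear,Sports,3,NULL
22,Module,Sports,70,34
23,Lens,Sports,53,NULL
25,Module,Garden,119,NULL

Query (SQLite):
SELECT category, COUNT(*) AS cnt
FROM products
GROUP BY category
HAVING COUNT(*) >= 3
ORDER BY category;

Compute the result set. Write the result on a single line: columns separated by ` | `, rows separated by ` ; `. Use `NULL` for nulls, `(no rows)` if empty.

Sports | 5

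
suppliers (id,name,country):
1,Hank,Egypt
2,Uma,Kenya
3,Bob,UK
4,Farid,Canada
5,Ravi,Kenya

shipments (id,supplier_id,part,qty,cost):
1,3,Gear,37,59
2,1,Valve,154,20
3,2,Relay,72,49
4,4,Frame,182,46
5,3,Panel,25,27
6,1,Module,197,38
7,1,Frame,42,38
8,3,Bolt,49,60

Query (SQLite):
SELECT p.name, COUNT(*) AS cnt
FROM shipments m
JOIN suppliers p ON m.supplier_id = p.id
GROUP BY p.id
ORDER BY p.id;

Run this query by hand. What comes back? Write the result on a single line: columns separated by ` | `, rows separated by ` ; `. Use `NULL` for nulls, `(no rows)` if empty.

Join each shipments row to its suppliers via supplier_id.
Group joined rows by suppliers.id; compute COUNT(*) per group.
  1: ids {2, 6, 7} → COUNT(*)=3
  2: ids {3} → COUNT(*)=1
  3: ids {1, 5, 8} → COUNT(*)=3
  4: ids {4} → COUNT(*)=1

Hank | 3 ; Uma | 1 ; Bob | 3 ; Farid | 1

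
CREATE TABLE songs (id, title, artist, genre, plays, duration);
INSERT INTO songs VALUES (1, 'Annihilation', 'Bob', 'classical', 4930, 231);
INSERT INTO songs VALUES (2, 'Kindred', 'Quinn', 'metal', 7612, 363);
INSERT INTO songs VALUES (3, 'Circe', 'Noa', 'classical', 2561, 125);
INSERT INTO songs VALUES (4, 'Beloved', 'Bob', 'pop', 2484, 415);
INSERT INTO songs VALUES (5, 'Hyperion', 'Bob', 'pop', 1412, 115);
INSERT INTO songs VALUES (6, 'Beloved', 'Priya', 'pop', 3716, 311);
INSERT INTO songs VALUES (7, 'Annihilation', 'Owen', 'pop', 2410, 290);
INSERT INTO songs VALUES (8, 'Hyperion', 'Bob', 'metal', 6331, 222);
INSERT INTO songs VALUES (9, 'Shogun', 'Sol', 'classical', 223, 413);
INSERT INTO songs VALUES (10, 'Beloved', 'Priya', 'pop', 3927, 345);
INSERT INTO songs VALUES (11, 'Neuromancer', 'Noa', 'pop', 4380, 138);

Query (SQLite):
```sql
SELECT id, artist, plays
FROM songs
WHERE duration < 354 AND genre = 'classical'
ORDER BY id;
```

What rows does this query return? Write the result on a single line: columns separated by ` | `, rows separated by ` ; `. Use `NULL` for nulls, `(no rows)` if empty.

1 | Bob | 4930 ; 3 | Noa | 2561

duration < 354: ids {1, 3, 5, 6, 7, 8, 10, 11}
genre = 'classical': ids {1, 3, 9}
Combine with AND.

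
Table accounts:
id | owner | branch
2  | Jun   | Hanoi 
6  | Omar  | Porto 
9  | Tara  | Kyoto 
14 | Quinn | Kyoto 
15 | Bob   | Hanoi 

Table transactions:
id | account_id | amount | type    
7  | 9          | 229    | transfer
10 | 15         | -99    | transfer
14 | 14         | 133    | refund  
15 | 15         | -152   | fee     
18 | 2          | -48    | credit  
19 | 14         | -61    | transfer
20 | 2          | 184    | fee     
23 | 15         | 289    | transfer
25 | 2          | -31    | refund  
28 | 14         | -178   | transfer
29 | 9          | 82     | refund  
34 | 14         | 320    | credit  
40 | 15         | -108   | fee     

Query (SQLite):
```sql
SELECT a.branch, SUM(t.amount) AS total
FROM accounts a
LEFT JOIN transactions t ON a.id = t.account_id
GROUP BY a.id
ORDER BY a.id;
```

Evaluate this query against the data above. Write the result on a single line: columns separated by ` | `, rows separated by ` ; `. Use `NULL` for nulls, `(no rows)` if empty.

Hanoi | 105 ; Porto | NULL ; Kyoto | 311 ; Kyoto | 214 ; Hanoi | -70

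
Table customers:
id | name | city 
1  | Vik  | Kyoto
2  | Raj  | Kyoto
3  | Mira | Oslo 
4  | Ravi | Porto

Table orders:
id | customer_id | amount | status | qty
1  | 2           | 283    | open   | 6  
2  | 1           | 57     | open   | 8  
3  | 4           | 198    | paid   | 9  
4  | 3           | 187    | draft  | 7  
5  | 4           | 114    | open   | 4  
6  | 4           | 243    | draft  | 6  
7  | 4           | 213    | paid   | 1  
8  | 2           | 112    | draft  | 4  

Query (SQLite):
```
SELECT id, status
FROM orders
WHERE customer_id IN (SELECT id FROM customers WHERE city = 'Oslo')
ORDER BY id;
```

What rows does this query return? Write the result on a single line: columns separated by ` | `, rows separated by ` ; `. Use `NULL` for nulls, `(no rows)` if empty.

Inner query: customers.id where city = 'Oslo'.
Outer: keep orders rows whose customer_id is in that set.
Inner query → {3}

4 | draft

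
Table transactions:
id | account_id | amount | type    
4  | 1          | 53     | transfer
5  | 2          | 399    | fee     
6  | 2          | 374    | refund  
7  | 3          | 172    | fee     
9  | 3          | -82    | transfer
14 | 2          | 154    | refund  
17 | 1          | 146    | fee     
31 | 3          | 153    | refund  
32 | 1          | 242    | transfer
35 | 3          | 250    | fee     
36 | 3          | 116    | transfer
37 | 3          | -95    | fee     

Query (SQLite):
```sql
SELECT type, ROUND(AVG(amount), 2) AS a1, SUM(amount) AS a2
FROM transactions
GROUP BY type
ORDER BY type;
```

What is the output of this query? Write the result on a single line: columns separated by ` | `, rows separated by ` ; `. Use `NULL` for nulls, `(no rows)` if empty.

fee | 174.4 | 872 ; refund | 227 | 681 ; transfer | 82.25 | 329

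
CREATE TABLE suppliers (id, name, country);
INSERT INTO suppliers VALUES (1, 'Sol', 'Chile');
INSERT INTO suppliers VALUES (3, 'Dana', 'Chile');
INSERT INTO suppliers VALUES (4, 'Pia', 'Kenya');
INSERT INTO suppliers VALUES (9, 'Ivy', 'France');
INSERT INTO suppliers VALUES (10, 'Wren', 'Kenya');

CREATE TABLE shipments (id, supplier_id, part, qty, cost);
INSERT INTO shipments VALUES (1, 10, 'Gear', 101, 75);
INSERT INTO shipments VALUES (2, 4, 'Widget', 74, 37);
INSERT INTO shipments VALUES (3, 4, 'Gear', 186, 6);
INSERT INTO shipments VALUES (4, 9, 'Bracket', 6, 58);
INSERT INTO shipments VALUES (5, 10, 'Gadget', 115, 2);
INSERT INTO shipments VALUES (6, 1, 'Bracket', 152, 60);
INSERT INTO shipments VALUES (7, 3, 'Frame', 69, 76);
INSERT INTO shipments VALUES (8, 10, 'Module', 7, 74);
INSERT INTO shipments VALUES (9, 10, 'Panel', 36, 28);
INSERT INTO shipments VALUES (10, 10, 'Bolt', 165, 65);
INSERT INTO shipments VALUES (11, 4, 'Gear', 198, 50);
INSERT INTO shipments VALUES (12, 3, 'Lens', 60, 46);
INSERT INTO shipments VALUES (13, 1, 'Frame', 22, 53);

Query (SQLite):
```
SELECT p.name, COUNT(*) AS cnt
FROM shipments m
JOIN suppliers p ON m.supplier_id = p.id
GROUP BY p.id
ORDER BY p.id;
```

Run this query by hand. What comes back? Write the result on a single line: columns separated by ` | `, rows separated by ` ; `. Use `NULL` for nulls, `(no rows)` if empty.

Sol | 2 ; Dana | 2 ; Pia | 3 ; Ivy | 1 ; Wren | 5

Join each shipments row to its suppliers via supplier_id.
Group joined rows by suppliers.id; compute COUNT(*) per group.
  1: ids {6, 13} → COUNT(*)=2
  3: ids {7, 12} → COUNT(*)=2
  4: ids {2, 3, 11} → COUNT(*)=3
  9: ids {4} → COUNT(*)=1
  10: ids {1, 5, 8, 9, 10} → COUNT(*)=5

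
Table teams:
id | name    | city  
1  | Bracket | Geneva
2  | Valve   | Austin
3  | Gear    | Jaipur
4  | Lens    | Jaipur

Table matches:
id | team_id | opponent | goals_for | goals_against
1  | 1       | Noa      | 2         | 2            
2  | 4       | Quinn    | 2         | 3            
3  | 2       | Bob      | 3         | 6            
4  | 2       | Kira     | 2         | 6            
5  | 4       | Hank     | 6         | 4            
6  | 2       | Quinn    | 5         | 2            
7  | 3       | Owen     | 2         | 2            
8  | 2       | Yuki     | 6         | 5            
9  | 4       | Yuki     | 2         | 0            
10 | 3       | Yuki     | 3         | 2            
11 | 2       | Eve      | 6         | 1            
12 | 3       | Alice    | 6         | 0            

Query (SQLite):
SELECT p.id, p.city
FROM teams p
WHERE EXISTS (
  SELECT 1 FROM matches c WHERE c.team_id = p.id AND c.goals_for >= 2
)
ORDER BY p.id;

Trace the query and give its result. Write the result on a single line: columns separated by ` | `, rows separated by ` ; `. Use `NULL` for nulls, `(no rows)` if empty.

For each teams row, check whether any matches with matching team_id has goals_for >= 2.
Keep rows where that is true.

1 | Geneva ; 2 | Austin ; 3 | Jaipur ; 4 | Jaipur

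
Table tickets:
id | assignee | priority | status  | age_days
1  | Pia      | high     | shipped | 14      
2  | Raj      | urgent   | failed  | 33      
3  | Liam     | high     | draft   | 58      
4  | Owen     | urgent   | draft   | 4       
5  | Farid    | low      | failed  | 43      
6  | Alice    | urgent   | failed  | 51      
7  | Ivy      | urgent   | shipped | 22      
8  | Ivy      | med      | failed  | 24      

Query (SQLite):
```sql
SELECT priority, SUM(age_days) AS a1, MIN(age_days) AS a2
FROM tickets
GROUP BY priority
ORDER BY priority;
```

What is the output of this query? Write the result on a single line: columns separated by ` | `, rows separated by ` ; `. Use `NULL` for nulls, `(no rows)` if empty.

Group tickets by priority.
Per group compute: SUM(age_days), MIN(age_days).
  high: ids {1, 3} → SUM(age_days)=72, MIN(age_days)=14
  low: ids {5} → SUM(age_days)=43, MIN(age_days)=43
  med: ids {8} → SUM(age_days)=24, MIN(age_days)=24
  urgent: ids {2, 4, 6, 7} → SUM(age_days)=110, MIN(age_days)=4

high | 72 | 14 ; low | 43 | 43 ; med | 24 | 24 ; urgent | 110 | 4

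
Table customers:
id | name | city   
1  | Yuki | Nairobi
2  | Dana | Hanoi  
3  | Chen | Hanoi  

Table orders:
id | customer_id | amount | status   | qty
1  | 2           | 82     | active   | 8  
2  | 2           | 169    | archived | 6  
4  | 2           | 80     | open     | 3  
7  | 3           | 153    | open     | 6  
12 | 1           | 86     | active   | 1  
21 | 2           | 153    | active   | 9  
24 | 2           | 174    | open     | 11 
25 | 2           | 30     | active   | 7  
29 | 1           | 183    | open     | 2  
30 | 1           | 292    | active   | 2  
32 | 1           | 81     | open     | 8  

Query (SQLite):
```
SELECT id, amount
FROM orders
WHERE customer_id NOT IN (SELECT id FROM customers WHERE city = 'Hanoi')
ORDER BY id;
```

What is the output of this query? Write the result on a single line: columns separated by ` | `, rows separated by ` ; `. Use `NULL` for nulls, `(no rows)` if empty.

12 | 86 ; 29 | 183 ; 30 | 292 ; 32 | 81

Inner query: customers.id where city = 'Hanoi'.
Outer: keep orders rows whose customer_id is not in that set.
Inner query → {2, 3}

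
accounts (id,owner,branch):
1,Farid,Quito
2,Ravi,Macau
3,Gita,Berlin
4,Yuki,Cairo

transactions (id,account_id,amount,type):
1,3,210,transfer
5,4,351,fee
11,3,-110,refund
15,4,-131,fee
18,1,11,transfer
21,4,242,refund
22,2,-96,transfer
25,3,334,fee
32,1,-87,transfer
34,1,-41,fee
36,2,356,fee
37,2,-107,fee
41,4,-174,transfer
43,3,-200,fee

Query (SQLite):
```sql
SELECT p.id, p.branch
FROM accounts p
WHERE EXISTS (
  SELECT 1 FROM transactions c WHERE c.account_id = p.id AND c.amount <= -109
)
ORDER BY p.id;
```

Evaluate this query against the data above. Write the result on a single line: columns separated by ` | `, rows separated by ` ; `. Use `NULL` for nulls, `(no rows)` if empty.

For each accounts row, check whether any transactions with matching account_id has amount <= -109.
Keep rows where that is true.

3 | Berlin ; 4 | Cairo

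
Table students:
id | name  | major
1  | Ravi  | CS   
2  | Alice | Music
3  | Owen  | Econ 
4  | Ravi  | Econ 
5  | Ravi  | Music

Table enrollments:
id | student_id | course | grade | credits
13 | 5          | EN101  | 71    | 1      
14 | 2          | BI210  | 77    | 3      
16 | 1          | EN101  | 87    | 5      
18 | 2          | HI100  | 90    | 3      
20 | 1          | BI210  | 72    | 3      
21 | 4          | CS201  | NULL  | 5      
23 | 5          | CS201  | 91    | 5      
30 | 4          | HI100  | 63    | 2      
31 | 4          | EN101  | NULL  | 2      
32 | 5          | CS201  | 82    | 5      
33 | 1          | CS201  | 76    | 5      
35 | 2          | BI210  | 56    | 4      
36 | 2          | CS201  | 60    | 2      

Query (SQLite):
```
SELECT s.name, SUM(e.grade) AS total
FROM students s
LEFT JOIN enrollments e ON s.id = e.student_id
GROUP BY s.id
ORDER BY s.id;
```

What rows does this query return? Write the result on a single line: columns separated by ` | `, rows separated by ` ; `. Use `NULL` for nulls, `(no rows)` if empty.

LEFT JOIN keeps every students row; unmatched ones get NULL for enrollments columns.
Group by students.id and compute SUM(e.grade). SUM over an all-NULL group is NULL.
  1: ids {16, 20, 33} → SUM(e.grade)=235
  2: ids {14, 18, 35, 36} → SUM(e.grade)=283
  3: ids {—} → SUM(e.grade)=NULL
  4: ids {21, 30, 31} → SUM(e.grade)=63
  5: ids {13, 23, 32} → SUM(e.grade)=244

Ravi | 235 ; Alice | 283 ; Owen | NULL ; Ravi | 63 ; Ravi | 244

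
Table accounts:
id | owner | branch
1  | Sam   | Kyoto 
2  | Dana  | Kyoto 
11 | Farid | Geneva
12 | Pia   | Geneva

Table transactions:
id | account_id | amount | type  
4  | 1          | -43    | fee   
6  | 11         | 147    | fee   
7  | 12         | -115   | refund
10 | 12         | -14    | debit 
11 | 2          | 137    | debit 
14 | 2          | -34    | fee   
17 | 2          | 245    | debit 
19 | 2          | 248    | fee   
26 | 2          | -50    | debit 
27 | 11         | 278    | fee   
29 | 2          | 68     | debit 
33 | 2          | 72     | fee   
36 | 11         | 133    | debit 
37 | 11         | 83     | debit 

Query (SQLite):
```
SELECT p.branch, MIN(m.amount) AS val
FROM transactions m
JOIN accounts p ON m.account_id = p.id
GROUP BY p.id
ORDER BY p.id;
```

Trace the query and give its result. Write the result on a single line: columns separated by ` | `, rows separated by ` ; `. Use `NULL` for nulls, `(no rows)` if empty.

Kyoto | -43 ; Kyoto | -50 ; Geneva | 83 ; Geneva | -115

Join each transactions row to its accounts via account_id.
Group joined rows by accounts.id; compute MIN(m.amount) per group.
  1: ids {4} → MIN(m.amount)=-43
  2: ids {11, 14, 17, 19, 26, 29, 33} → MIN(m.amount)=-50
  11: ids {6, 27, 36, 37} → MIN(m.amount)=83
  12: ids {7, 10} → MIN(m.amount)=-115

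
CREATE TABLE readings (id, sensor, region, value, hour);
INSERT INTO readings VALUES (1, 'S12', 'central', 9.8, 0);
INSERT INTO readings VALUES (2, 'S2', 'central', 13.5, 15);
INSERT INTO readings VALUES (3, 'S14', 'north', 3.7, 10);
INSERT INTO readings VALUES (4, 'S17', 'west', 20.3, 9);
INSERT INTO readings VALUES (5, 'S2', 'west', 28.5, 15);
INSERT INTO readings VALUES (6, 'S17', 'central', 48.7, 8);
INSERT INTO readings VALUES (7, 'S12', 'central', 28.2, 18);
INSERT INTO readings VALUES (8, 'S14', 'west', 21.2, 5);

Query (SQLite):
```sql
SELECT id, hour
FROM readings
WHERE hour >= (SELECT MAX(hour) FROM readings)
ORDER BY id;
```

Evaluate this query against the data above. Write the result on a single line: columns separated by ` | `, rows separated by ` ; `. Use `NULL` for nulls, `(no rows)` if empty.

Scalar subquery: MAX(hour) over all readings rows = 18.
Keep rows where hour >= that value.

7 | 18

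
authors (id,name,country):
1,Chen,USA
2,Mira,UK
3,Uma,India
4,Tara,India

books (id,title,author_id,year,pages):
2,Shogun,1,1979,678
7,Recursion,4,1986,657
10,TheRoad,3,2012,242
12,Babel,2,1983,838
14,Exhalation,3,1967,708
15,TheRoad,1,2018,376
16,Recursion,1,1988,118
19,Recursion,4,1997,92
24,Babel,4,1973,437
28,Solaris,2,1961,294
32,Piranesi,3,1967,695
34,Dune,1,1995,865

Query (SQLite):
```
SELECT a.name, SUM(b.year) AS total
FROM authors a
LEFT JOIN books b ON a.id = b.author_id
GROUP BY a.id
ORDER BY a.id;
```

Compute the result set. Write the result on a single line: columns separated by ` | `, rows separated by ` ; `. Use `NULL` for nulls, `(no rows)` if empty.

Chen | 7980 ; Mira | 3944 ; Uma | 5946 ; Tara | 5956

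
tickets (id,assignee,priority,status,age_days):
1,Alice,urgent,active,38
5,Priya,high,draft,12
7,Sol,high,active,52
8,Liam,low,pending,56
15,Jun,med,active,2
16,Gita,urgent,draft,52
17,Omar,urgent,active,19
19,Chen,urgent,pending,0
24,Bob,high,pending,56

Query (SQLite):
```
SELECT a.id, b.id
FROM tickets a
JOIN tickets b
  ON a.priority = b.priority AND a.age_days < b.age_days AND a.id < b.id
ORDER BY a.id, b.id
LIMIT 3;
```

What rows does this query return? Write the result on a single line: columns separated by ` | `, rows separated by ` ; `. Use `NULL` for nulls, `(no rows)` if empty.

1 | 16 ; 5 | 7 ; 5 | 24

Pairs (a,b) with same priority, a.age_days < b.age_days, a.id < b.id.
priority groups: high:{5,7,24} low:{8} med:{15} urgent:{1,16,17,19}
Ordered by (a.id, b.id); first 3.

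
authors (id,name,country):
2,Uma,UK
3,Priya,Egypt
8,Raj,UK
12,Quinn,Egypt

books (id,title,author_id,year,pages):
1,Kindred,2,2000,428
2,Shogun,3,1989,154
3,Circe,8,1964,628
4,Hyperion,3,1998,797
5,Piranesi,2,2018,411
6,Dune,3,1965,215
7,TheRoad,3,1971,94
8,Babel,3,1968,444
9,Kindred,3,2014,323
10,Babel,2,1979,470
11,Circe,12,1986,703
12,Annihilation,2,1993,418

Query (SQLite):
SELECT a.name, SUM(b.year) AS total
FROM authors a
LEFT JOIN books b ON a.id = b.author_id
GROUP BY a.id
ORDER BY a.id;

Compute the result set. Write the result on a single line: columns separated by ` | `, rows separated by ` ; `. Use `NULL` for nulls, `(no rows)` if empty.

Uma | 7990 ; Priya | 11905 ; Raj | 1964 ; Quinn | 1986

LEFT JOIN keeps every authors row; unmatched ones get NULL for books columns.
Group by authors.id and compute SUM(b.year). SUM over an all-NULL group is NULL.
  2: ids {1, 5, 10, 12} → SUM(b.year)=7990
  3: ids {2, 4, 6, 7, 8, 9} → SUM(b.year)=11905
  8: ids {3} → SUM(b.year)=1964
  12: ids {11} → SUM(b.year)=1986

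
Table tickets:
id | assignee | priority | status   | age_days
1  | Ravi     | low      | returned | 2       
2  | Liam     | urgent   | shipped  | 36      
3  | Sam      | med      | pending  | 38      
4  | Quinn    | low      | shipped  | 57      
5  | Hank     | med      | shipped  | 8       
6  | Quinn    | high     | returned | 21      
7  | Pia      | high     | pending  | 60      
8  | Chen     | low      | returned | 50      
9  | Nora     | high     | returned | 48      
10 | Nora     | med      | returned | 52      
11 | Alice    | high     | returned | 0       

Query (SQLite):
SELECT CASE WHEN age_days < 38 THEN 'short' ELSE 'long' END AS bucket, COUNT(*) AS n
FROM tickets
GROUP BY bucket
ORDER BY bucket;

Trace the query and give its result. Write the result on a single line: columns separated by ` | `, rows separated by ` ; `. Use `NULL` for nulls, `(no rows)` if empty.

long | 6 ; short | 5

Bucket rows by age_days < 38 → 'short' else 'long'; count each bucket.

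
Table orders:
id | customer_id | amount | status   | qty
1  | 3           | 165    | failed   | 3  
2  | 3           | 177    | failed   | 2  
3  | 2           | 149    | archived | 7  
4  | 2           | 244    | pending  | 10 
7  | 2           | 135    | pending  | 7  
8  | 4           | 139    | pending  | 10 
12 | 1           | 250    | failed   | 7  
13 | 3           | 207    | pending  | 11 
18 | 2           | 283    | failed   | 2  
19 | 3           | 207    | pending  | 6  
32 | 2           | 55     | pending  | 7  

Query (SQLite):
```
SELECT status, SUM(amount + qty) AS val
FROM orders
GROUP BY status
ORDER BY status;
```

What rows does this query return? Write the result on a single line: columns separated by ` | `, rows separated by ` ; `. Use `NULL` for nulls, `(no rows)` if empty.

archived | 156 ; failed | 889 ; pending | 1038

For each row compute amount + qty.
Group by status; take SUM of the expression per group.
  archived: ids {3} → SUM(amount + qty)=156
  failed: ids {1, 2, 12, 18} → SUM(amount + qty)=889
  pending: ids {4, 7, 8, 13, 19, 32} → SUM(amount + qty)=1038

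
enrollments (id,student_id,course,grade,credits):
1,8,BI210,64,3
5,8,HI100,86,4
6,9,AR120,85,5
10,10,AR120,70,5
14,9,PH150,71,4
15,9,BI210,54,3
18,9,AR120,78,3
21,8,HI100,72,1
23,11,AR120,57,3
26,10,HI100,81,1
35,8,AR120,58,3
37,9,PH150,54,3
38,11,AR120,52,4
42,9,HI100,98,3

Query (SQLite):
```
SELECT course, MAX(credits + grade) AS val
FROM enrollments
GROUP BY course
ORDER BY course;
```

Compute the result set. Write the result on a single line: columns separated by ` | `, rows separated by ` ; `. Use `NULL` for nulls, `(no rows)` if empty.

AR120 | 90 ; BI210 | 67 ; HI100 | 101 ; PH150 | 75

For each row compute credits + grade.
Group by course; take MAX of the expression per group.
  AR120: ids {6, 10, 18, 23, 35, 38} → MAX(credits + grade)=90
  BI210: ids {1, 15} → MAX(credits + grade)=67
  HI100: ids {5, 21, 26, 42} → MAX(credits + grade)=101
  PH150: ids {14, 37} → MAX(credits + grade)=75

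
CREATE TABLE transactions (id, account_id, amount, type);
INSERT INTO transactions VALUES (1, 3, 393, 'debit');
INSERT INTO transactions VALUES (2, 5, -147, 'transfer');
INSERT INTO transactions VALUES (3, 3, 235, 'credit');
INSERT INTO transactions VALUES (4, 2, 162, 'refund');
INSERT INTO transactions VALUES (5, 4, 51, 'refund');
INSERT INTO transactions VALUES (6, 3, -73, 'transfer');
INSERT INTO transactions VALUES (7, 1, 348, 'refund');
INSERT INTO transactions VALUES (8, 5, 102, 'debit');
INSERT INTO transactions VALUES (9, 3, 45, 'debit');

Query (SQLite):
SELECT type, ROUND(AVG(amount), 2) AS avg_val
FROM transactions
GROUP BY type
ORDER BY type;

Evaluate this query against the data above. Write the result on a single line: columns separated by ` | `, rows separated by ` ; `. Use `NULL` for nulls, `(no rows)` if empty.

Partition transactions by type; compute ROUND(AVG(amount), 2) within each group.
  credit: ids {3} → ROUND(AVG(amount), 2)=235
  debit: ids {1, 8, 9} → ROUND(AVG(amount), 2)=180
  refund: ids {4, 5, 7} → ROUND(AVG(amount), 2)=187
  transfer: ids {2, 6} → ROUND(AVG(amount), 2)=-110

credit | 235 ; debit | 180 ; refund | 187 ; transfer | -110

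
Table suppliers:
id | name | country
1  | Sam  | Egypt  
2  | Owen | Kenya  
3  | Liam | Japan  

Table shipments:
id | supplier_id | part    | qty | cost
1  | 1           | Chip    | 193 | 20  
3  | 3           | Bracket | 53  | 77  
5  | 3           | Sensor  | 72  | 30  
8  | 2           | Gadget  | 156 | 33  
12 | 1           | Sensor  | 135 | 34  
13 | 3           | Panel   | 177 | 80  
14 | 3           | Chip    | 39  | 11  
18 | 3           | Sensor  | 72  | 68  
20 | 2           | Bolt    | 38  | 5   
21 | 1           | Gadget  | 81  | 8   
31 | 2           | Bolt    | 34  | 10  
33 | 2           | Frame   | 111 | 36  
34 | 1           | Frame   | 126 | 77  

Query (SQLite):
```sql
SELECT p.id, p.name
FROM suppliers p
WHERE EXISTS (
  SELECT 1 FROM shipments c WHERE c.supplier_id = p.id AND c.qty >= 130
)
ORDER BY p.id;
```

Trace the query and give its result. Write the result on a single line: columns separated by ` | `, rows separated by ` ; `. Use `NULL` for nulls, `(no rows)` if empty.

For each suppliers row, check whether any shipments with matching supplier_id has qty >= 130.
Keep rows where that is true.

1 | Sam ; 2 | Owen ; 3 | Liam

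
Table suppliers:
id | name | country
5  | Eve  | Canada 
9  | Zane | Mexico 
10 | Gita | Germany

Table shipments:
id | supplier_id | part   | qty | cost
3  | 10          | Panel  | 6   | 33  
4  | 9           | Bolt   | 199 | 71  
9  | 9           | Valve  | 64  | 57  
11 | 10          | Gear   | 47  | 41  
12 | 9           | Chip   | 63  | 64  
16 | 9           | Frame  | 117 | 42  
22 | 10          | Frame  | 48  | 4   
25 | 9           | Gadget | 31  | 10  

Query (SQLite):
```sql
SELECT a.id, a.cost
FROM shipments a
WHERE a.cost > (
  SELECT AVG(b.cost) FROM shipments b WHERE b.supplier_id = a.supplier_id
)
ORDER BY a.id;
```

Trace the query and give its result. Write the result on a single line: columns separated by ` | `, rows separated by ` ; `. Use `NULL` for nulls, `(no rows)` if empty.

For each shipments row a, compute AVG(cost) over rows sharing a.supplier_id.
Keep row a if a.cost > that per-group AVG.
  supplier_id=9: AVG(cost) = 48.8
  supplier_id=10: AVG(cost) = 26.0

3 | 33 ; 4 | 71 ; 9 | 57 ; 11 | 41 ; 12 | 64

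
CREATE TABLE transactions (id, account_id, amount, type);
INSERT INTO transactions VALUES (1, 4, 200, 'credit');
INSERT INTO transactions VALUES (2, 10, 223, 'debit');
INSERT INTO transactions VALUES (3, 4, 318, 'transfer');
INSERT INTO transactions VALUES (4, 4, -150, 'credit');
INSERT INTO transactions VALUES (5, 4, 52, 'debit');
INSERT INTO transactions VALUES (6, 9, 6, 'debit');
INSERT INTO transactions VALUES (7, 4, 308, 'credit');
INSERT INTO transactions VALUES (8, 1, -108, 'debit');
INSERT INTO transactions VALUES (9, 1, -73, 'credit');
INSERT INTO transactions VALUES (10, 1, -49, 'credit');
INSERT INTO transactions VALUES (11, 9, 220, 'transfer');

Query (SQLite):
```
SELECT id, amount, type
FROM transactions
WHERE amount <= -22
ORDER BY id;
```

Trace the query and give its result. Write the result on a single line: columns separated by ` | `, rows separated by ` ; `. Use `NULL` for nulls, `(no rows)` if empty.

4 | -150 | credit ; 8 | -108 | debit ; 9 | -73 | credit ; 10 | -49 | credit

amount <= -22: ids {4, 8, 9, 10}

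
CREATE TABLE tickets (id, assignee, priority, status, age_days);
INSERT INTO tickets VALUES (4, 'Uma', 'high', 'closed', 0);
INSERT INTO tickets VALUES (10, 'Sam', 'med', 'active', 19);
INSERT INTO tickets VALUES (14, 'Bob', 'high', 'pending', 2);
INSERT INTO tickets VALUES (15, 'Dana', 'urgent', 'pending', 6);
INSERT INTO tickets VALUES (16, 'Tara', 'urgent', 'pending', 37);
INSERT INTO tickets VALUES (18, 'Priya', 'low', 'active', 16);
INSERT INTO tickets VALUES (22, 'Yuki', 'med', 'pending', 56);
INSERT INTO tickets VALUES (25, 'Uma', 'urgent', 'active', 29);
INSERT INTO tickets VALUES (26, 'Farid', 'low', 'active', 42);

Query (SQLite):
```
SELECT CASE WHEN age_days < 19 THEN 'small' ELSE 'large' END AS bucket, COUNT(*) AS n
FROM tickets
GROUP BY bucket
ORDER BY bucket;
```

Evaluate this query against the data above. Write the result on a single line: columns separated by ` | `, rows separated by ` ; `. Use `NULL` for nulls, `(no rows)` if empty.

large | 5 ; small | 4

Bucket rows by age_days < 19 → 'small' else 'large'; count each bucket.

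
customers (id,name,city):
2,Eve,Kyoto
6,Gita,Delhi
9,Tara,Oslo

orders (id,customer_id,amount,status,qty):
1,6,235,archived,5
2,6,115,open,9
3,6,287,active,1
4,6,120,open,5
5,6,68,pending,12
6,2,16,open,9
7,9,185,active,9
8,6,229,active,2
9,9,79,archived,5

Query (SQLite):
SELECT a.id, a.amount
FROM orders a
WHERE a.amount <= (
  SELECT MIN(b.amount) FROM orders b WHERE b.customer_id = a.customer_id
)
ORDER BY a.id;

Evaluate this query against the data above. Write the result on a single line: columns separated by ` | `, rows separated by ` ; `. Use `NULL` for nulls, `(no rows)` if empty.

5 | 68 ; 6 | 16 ; 9 | 79

For each orders row a, compute MIN(amount) over rows sharing a.customer_id.
Keep row a if a.amount <= that per-group MIN.
  customer_id=2: MIN(amount) = 16
  customer_id=6: MIN(amount) = 68
  customer_id=9: MIN(amount) = 79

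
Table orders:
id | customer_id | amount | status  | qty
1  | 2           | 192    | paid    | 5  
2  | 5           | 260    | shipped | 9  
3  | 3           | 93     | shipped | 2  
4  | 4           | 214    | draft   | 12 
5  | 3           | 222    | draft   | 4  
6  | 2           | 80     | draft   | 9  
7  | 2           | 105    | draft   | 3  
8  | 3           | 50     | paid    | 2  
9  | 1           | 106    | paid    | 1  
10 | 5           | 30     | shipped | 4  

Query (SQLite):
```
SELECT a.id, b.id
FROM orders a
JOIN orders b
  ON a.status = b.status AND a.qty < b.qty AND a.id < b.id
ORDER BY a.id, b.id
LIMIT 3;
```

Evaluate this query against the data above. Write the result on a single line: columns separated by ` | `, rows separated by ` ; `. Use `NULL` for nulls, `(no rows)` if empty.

3 | 10 ; 5 | 6

Pairs (a,b) with same status, a.qty < b.qty, a.id < b.id.
status groups: draft:{4,5,6,7} paid:{1,8,9} shipped:{2,3,10}
Ordered by (a.id, b.id); first 3.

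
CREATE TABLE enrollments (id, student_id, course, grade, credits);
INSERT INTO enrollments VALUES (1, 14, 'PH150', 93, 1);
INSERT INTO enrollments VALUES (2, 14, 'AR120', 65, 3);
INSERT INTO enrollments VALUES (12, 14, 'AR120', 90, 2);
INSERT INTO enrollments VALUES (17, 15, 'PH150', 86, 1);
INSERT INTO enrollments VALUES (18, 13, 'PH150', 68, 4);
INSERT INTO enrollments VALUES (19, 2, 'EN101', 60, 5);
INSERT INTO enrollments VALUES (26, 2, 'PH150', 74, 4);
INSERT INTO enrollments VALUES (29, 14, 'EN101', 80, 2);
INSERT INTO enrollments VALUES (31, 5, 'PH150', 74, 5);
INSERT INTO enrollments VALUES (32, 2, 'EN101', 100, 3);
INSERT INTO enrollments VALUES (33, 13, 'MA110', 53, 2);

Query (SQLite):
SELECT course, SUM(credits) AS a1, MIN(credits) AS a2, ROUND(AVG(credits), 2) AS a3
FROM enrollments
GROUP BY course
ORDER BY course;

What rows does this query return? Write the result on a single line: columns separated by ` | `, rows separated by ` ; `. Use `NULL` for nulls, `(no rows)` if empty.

AR120 | 5 | 2 | 2.5 ; EN101 | 10 | 2 | 3.33 ; MA110 | 2 | 2 | 2 ; PH150 | 15 | 1 | 3

Group enrollments by course.
Per group compute: SUM(credits), MIN(credits), ROUND(AVG(credits), 2).
  AR120: ids {2, 12} → SUM(credits)=5, MIN(credits)=2, ROUND(AVG(credits), 2)=2.5
  EN101: ids {19, 29, 32} → SUM(credits)=10, MIN(credits)=2, ROUND(AVG(credits), 2)=3.33
  MA110: ids {33} → SUM(credits)=2, MIN(credits)=2, ROUND(AVG(credits), 2)=2
  PH150: ids {1, 17, 18, 26, 31} → SUM(credits)=15, MIN(credits)=1, ROUND(AVG(credits), 2)=3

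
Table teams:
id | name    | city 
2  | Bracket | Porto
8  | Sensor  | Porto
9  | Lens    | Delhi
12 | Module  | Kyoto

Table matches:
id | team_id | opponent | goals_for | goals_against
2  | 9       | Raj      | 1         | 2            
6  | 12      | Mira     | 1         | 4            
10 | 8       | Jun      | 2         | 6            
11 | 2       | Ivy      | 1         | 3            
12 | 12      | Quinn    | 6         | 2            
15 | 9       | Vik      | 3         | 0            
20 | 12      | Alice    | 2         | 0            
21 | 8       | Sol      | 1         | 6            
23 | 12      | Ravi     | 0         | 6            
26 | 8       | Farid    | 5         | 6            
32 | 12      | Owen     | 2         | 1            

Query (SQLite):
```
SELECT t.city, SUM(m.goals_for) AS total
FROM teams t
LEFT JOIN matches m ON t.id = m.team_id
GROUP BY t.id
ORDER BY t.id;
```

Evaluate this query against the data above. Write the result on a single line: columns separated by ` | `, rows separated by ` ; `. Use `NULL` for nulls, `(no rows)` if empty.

Porto | 1 ; Porto | 8 ; Delhi | 4 ; Kyoto | 11

LEFT JOIN keeps every teams row; unmatched ones get NULL for matches columns.
Group by teams.id and compute SUM(m.goals_for). SUM over an all-NULL group is NULL.
  2: ids {11} → SUM(m.goals_for)=1
  8: ids {10, 21, 26} → SUM(m.goals_for)=8
  9: ids {2, 15} → SUM(m.goals_for)=4
  12: ids {6, 12, 20, 23, 32} → SUM(m.goals_for)=11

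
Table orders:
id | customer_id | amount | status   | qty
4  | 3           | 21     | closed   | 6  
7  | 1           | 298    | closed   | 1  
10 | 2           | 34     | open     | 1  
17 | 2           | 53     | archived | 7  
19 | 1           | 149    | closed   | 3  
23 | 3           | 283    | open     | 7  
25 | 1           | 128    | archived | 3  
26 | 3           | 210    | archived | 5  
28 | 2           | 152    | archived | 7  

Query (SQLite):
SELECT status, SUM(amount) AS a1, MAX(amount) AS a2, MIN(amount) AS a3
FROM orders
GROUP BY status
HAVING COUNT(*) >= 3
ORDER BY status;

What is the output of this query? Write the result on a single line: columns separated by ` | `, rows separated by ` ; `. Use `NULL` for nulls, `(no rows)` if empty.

archived | 543 | 210 | 53 ; closed | 468 | 298 | 21

Group orders by status.
Per group compute: SUM(amount), MAX(amount), MIN(amount).
HAVING: drop groups with fewer than 3 rows.
  archived: ids {17, 25, 26, 28} → SUM(amount)=543, MAX(amount)=210, MIN(amount)=53
  closed: ids {4, 7, 19} → SUM(amount)=468, MAX(amount)=298, MIN(amount)=21
  open: ids {10, 23} → SUM(amount)=317, MAX(amount)=283, MIN(amount)=34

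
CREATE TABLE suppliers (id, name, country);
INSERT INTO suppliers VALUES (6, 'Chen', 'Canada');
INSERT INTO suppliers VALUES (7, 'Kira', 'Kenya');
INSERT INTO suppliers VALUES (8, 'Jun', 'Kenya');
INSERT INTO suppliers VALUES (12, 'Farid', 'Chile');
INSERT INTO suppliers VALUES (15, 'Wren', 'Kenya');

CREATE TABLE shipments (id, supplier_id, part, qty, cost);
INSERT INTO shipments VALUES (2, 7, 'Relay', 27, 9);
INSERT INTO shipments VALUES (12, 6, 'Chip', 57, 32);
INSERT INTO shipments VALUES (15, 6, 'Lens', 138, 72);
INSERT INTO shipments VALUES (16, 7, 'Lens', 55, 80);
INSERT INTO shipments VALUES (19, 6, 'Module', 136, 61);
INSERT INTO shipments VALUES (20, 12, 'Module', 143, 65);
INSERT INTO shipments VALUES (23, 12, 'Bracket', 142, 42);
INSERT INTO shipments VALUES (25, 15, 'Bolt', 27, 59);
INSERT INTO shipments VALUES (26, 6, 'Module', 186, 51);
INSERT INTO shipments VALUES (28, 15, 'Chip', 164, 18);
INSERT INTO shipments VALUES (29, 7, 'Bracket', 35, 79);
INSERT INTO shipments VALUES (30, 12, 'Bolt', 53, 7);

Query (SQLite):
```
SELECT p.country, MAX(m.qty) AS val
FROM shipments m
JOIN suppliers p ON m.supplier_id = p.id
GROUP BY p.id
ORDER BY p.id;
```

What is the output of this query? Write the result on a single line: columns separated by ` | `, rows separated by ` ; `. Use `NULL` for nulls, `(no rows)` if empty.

Canada | 186 ; Kenya | 55 ; Chile | 143 ; Kenya | 164

Join each shipments row to its suppliers via supplier_id.
Group joined rows by suppliers.id; compute MAX(m.qty) per group.
  6: ids {12, 15, 19, 26} → MAX(m.qty)=186
  7: ids {2, 16, 29} → MAX(m.qty)=55
  12: ids {20, 23, 30} → MAX(m.qty)=143
  15: ids {25, 28} → MAX(m.qty)=164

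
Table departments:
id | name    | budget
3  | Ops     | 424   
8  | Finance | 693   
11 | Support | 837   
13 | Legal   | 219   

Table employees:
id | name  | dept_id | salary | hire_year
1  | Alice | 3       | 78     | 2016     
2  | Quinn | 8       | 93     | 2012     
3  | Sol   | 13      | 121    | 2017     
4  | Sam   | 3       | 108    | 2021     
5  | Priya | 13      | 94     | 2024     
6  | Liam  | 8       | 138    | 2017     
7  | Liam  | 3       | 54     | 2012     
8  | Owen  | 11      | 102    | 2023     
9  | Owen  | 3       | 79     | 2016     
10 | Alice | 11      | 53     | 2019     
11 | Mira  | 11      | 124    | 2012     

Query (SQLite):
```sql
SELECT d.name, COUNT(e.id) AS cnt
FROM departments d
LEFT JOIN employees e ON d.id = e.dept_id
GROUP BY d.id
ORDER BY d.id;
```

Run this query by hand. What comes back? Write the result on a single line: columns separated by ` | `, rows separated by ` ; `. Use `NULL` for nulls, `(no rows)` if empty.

LEFT JOIN keeps every departments row; unmatched ones get NULL for employees columns.
Group by departments.id and compute COUNT(e.id). COUNT(col) of an all-NULL group is 0.
  3: ids {1, 4, 7, 9} → COUNT(e.id)=4
  8: ids {2, 6} → COUNT(e.id)=2
  11: ids {8, 10, 11} → COUNT(e.id)=3
  13: ids {3, 5} → COUNT(e.id)=2

Ops | 4 ; Finance | 2 ; Support | 3 ; Legal | 2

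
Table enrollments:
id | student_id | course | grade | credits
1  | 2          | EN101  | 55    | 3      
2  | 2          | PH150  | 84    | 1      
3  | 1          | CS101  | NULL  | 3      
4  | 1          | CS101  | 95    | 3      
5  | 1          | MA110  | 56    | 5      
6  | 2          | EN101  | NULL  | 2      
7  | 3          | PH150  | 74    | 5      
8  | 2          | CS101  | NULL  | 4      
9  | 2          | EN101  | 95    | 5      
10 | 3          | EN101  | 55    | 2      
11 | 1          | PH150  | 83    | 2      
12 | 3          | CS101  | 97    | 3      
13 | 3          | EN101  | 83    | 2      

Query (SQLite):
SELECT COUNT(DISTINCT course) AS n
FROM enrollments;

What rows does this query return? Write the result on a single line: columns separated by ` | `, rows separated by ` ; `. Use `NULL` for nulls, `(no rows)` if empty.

Count distinct non-NULL course values.

4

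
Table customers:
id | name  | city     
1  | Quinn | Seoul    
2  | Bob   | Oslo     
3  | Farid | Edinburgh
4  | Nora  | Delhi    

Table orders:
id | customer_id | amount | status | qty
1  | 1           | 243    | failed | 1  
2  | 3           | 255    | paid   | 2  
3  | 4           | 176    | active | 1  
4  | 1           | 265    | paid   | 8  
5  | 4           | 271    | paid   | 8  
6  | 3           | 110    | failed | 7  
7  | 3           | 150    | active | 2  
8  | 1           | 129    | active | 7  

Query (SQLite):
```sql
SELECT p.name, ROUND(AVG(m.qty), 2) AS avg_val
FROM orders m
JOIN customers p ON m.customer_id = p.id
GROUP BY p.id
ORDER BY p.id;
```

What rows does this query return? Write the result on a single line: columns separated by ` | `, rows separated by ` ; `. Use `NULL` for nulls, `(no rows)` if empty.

Quinn | 5.33 ; Farid | 3.67 ; Nora | 4.5

Join each orders row to its customers via customer_id.
Group joined rows by customers.id; compute ROUND(AVG(m.qty), 2) per group.
  1: ids {1, 4, 8} → ROUND(AVG(m.qty), 2)=5.33
  3: ids {2, 6, 7} → ROUND(AVG(m.qty), 2)=3.67
  4: ids {3, 5} → ROUND(AVG(m.qty), 2)=4.5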